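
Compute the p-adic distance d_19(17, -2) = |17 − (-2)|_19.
d_19(17, -2) = 1/19

Step 1 — x − y = 17 − (-2) = 19. Step 2 — v_19(19) = 1 (factor: 19 = (19^1 · 1); the sign does not affect v_p). Step 3 — |x − y|_19 = 19^{-1} = 1/19.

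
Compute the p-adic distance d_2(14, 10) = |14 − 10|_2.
d_2(14, 10) = 1/4

Step 1 — x − y = 14 − 10 = 4. Step 2 — v_2(4) = 2 (factor: 4 = (2^2 · 1); the sign does not affect v_p). Step 3 — |x − y|_2 = 2^{-2} = 1/4.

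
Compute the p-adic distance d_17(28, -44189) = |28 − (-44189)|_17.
d_17(28, -44189) = 1/4913

Step 1 — x − y = 28 − (-44189) = 44217. Step 2 — v_17(44217) = 3 (factor: 44217 = (17^3 · 9); the sign does not affect v_p). Step 3 — |x − y|_17 = 17^{-3} = 1/4913.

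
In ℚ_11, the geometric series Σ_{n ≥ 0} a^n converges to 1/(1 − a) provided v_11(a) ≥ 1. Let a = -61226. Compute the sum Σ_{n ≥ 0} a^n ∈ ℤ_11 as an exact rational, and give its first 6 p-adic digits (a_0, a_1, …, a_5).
Σ a^n = 1/(1 − a) = 1/61227;  first 6 digits = (1, 0, 0, 9, 6, 10)

v_11(a) = 3 ≥ 1, so the series converges in ℤ_11 to 1/(1 − a) = 1/(1 − (-61226)) = 1/61227. Expand this rational in ℤ_11: compute digits iteratively via d_i = x_i mod 11, x_{i+1} = (x_i − d_i)/11. The first 6 digits are (1, 0, 0, 9, 6, 10).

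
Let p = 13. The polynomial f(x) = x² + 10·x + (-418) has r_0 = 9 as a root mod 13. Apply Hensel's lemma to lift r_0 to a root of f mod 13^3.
r_2 = 1062 (mod 2197)

Hensel: r_{i+1} = r_i − f(r_i)·(f′(r_i))^{-1} mod 13^{i+2}, f′(x) = 2x + 10. Iterate:
  r_0 = 9 (mod 13)
  r_1 = 48 (mod 169)
  r_2 = 1062 (mod 2197)
Final: r = 1062 satisfies f(r) ≡ 0 mod 13^3.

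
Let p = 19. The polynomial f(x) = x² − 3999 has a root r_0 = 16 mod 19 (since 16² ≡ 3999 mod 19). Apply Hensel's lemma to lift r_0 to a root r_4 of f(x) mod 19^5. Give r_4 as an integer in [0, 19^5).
r_4 = 1690617 (mod 2476099)

Hensel's recurrence: r_{i+1} = r_i − f(r_i)·(f′(r_i))^{-1} mod 19^{i+2}, with f′(x) = 2x. Iterate:
  r_0 = 16 (mod 19)
  r_1 = 54 (mod 361)
  r_2 = 3303 (mod 6859)
  r_3 = 126765 (mod 130321)
  r_4 = 1690617 (mod 2476099)
Final: r_4 = 1690617, and one checks f(r_4) ≡ 0 mod 19^5.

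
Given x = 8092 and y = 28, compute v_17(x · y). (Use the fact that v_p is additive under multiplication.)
v_17(226576) = 2

v_p(x) = 2 (factor: 8092 = 17^2 · 28); v_p(y) = 0 (factor: 28 = 17^0 · 28). Additivity: v_p(xy) = v_p(x) + v_p(y) = 2 + 0 = 2. (Direct check: xy = 226576 = 17^2 · (784).)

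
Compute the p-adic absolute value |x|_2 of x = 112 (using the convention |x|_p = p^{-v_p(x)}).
|112|_2 = 1/16

Step 1 — compute v_2(x) by factoring powers of 2 out of the numerator and denominator: v_2(112) = 4. Step 2 — apply |x|_p = p^{-v_p(x)} = 2^{-4} = 1/16.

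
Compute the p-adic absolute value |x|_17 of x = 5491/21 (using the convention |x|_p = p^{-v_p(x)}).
|5491/21|_17 = 1/289

Step 1 — compute v_17(x) by factoring powers of 17 out of the numerator and denominator: v_17(5491/21) = 2. Step 2 — apply |x|_p = p^{-v_p(x)} = 17^{-2} = 1/289.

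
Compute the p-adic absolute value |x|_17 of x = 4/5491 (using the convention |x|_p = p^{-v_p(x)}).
|4/5491|_17 = 289

Step 1 — compute v_17(x) by factoring powers of 17 out of the numerator and denominator: v_17(4/5491) = -2. Step 2 — apply |x|_p = p^{-v_p(x)} = 17^{2} = 289.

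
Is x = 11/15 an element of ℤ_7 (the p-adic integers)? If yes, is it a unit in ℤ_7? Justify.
x ∈ ℤ_7^× (unit); v_7(x) = 0

ℤ_7 = {x ∈ ℚ_7 : v_7(x) ≥ 0} and ℤ_7^× = {x ∈ ℤ_7 : v_7(x) = 0}. Here v_7(11/15) = v_7(num) − v_7(den) = 0; compare against these criteria.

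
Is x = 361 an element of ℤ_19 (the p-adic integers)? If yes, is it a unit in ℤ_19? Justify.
x ∈ ℤ_19 but not a unit; v_19(x) = 2 > 0

ℤ_19 = {x ∈ ℚ_19 : v_19(x) ≥ 0} and ℤ_19^× = {x ∈ ℤ_19 : v_19(x) = 0}. Here v_19(361) = v_19(num) − v_19(den) = 2; compare against these criteria.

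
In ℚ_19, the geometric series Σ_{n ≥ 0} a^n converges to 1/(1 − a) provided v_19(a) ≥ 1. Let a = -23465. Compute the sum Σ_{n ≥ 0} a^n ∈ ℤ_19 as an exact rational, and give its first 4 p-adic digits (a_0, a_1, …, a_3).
Σ a^n = 1/(1 − a) = 1/23466;  first 4 digits = (1, 0, 11, 15)

v_19(a) = 2 ≥ 1, so the series converges in ℤ_19 to 1/(1 − a) = 1/(1 − (-23465)) = 1/23466. Expand this rational in ℤ_19: compute digits iteratively via d_i = x_i mod 19, x_{i+1} = (x_i − d_i)/19. The first 4 digits are (1, 0, 11, 15).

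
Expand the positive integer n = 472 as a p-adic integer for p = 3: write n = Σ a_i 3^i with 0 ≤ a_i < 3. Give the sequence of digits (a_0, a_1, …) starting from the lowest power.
(a_0, a_1, …) = (1, 1, 1, 2, 2, 1)

Repeated division by 3 gives the digits low-to-high: 472 = 1 + 1·3^1 + 1·3^2 + 2·3^3 + 2·3^4 + 1·3^5. Digit sequence: (1, 1, 1, 2, 2, 1).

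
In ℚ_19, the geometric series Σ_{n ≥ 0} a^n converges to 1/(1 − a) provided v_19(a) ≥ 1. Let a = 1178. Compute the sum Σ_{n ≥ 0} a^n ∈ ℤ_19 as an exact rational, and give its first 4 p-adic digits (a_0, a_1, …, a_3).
Σ a^n = 1/(1 − a) = -1/1177;  first 4 digits = (1, 5, 9, 4)

v_19(a) = 1 ≥ 1, so the series converges in ℤ_19 to 1/(1 − a) = 1/(1 − 1178) = -1/1177. Expand this rational in ℤ_19: compute digits iteratively via d_i = x_i mod 19, x_{i+1} = (x_i − d_i)/19. The first 4 digits are (1, 5, 9, 4).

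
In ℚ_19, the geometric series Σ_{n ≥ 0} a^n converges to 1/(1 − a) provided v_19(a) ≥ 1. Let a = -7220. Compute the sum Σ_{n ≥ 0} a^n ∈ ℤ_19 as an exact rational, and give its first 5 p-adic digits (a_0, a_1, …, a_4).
Σ a^n = 1/(1 − a) = 1/7221;  first 5 digits = (1, 0, 18, 17, 0)

v_19(a) = 2 ≥ 1, so the series converges in ℤ_19 to 1/(1 − a) = 1/(1 − (-7220)) = 1/7221. Expand this rational in ℤ_19: compute digits iteratively via d_i = x_i mod 19, x_{i+1} = (x_i − d_i)/19. The first 5 digits are (1, 0, 18, 17, 0).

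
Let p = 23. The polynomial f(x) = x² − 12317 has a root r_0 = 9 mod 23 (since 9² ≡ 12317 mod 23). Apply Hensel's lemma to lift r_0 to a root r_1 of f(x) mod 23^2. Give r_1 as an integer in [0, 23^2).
r_1 = 101 (mod 529)

Hensel's recurrence: r_{i+1} = r_i − f(r_i)·(f′(r_i))^{-1} mod 23^{i+2}, with f′(x) = 2x. Iterate:
  r_0 = 9 (mod 23)
  r_1 = 101 (mod 529)
Final: r_1 = 101, and one checks f(r_1) ≡ 0 mod 23^2.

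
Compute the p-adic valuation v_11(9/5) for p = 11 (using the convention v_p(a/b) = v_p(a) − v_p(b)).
v_11(9/5) = 0

Factor powers of 11 from the numerator and denominator of the reduced fraction: 9 = 11^0 · 9 and 5 = 11^0 · 5. Apply v_p(a/b) = v_p(a) − v_p(b): v_11(9/5) = 0 − 0 = 0.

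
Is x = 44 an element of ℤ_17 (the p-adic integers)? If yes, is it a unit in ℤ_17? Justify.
x ∈ ℤ_17^× (unit); v_17(x) = 0

ℤ_17 = {x ∈ ℚ_17 : v_17(x) ≥ 0} and ℤ_17^× = {x ∈ ℤ_17 : v_17(x) = 0}. Here v_17(44) = v_17(num) − v_17(den) = 0; compare against these criteria.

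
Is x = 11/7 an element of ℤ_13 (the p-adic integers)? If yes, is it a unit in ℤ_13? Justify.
x ∈ ℤ_13^× (unit); v_13(x) = 0

ℤ_13 = {x ∈ ℚ_13 : v_13(x) ≥ 0} and ℤ_13^× = {x ∈ ℤ_13 : v_13(x) = 0}. Here v_13(11/7) = v_13(num) − v_13(den) = 0; compare against these criteria.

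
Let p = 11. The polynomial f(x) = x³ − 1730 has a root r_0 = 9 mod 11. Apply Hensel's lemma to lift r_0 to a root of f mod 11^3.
r_2 = 889 (mod 1331)

Hensel: r_{i+1} = r_i − f(r_i)/f′(r_i) mod 11^{i+2}, where f′(x) = 3x². Iterate:
  r_0 = 9 (mod 11)
  r_1 = 42 (mod 121)
  r_2 = 889 (mod 1331)
Final: r = 889 with f(r) ≡ 0 mod 11^3.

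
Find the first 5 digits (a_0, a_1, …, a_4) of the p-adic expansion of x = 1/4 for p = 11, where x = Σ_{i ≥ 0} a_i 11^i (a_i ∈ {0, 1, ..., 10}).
(a_0, …, a_4) = (3, 8, 2, 8, 2)

v_11(1/4) = 0 (numerator and denominator both coprime to 11), so x ∈ ℤ_11^×. Compute digits iteratively via a_i = x_i mod 11, x_{i+1} = (x_i − a_i)/11, with x_0 = x:
  x_0 = 1/4;  a_0 = 3;  x_1 = (x_0 − 3)/11 = -1/4
  x_1 = -1/4;  a_1 = 8;  x_2 = (x_1 − 8)/11 = -3/4
  x_2 = -3/4;  a_2 = 2;  x_3 = (x_2 − 2)/11 = -1/4
  x_3 = -1/4;  a_3 = 8;  x_4 = (x_3 − 8)/11 = -3/4
  x_4 = -3/4;  a_4 = 2;  x_5 = (x_4 − 2)/11 = -1/4
Digits: (3, 8, 2, 8, 2).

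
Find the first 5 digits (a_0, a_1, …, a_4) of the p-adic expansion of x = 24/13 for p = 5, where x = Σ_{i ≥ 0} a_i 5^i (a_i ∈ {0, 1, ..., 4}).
(a_0, …, a_4) = (3, 4, 3, 0, 1)

v_5(24/13) = 0 (numerator and denominator both coprime to 5), so x ∈ ℤ_5^×. Compute digits iteratively via a_i = x_i mod 5, x_{i+1} = (x_i − a_i)/5, with x_0 = x:
  x_0 = 24/13;  a_0 = 3;  x_1 = (x_0 − 3)/5 = -3/13
  x_1 = -3/13;  a_1 = 4;  x_2 = (x_1 − 4)/5 = -11/13
  x_2 = -11/13;  a_2 = 3;  x_3 = (x_2 − 3)/5 = -10/13
  x_3 = -10/13;  a_3 = 0;  x_4 = (x_3 − 0)/5 = -2/13
  x_4 = -2/13;  a_4 = 1;  x_5 = (x_4 − 1)/5 = -3/13
Digits: (3, 4, 3, 0, 1).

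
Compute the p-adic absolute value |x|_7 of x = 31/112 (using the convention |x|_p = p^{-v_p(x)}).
|31/112|_7 = 7

Step 1 — compute v_7(x) by factoring powers of 7 out of the numerator and denominator: v_7(31/112) = -1. Step 2 — apply |x|_p = p^{-v_p(x)} = 7^{1} = 7.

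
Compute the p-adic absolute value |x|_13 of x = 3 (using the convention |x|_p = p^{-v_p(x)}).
|3|_13 = 1

Step 1 — compute v_13(x) by factoring powers of 13 out of the numerator and denominator: v_13(3) = 0. Step 2 — apply |x|_p = p^{-v_p(x)} = 13^{0} = 1.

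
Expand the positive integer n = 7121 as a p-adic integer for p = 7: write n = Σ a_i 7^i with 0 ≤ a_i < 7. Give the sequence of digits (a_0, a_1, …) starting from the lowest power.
(a_0, a_1, …) = (2, 2, 5, 6, 2)

Repeated division by 7 gives the digits low-to-high: 7121 = 2 + 2·7^1 + 5·7^2 + 6·7^3 + 2·7^4. Digit sequence: (2, 2, 5, 6, 2).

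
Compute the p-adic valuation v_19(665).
v_19(665) = 1

v_19(n) is the largest exponent k such that 19^k divides n. Factor out: 665 = 19^1 · 35. (Sign doesn't affect v_p.) So v_19(665) = 1.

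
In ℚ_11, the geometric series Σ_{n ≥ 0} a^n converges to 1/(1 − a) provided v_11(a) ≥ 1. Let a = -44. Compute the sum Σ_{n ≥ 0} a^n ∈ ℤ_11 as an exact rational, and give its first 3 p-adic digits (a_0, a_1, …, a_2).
Σ a^n = 1/(1 − a) = 1/45;  first 3 digits = (1, 7, 4)

v_11(a) = 1 ≥ 1, so the series converges in ℤ_11 to 1/(1 − a) = 1/(1 − (-44)) = 1/45. Expand this rational in ℤ_11: compute digits iteratively via d_i = x_i mod 11, x_{i+1} = (x_i − d_i)/11. The first 3 digits are (1, 7, 4).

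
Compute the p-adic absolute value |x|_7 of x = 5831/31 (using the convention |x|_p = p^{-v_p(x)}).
|5831/31|_7 = 1/343

Step 1 — compute v_7(x) by factoring powers of 7 out of the numerator and denominator: v_7(5831/31) = 3. Step 2 — apply |x|_p = p^{-v_p(x)} = 7^{-3} = 1/343.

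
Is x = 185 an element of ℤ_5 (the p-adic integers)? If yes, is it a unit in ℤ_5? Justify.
x ∈ ℤ_5 but not a unit; v_5(x) = 1 > 0

ℤ_5 = {x ∈ ℚ_5 : v_5(x) ≥ 0} and ℤ_5^× = {x ∈ ℤ_5 : v_5(x) = 0}. Here v_5(185) = v_5(num) − v_5(den) = 1; compare against these criteria.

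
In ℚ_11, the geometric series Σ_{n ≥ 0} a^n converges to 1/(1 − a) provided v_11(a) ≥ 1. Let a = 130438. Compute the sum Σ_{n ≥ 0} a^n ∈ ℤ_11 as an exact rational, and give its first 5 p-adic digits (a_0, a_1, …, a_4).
Σ a^n = 1/(1 − a) = -1/130437;  first 5 digits = (1, 0, 0, 10, 8)

v_11(a) = 3 ≥ 1, so the series converges in ℤ_11 to 1/(1 − a) = 1/(1 − 130438) = -1/130437. Expand this rational in ℤ_11: compute digits iteratively via d_i = x_i mod 11, x_{i+1} = (x_i − d_i)/11. The first 5 digits are (1, 0, 0, 10, 8).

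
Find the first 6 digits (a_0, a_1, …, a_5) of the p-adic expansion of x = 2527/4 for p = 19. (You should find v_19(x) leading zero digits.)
(a_0, …, a_5) = (0, 0, 16, 4, 14, 4)

v_19(2527/4) = 2, so a_0 = ... = a_1 = 0. Factor out: x = 19^2 · u with u = 7/4 a unit in ℤ_19. Expand u iteratively via a_{v+i} = u_i mod 19, u_{i+1} = (u_i − a_{v+i})/19:
  u_0 = 7/4;  a_2 = 16;  u_1 = (u_0 − 16)/19 = -3/4
  u_1 = -3/4;  a_3 = 4;  u_2 = (u_1 − 4)/19 = -1/4
  u_2 = -1/4;  a_4 = 14;  u_3 = (u_2 − 14)/19 = -3/4
  u_3 = -3/4;  a_5 = 4;  u_4 = (u_3 − 4)/19 = -1/4
Digits: (0, 0, 16, 4, 14, 4).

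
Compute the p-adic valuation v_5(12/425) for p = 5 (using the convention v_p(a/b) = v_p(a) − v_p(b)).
v_5(12/425) = -2

Factor powers of 5 from the numerator and denominator of the reduced fraction: 12 = 5^0 · 12 and 425 = 5^2 · 17. Apply v_p(a/b) = v_p(a) − v_p(b): v_5(12/425) = 0 − 2 = -2.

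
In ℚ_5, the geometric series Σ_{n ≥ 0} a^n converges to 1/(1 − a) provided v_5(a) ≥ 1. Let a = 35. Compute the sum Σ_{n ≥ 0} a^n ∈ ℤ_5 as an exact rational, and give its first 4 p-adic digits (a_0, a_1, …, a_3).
Σ a^n = 1/(1 − a) = -1/34;  first 4 digits = (1, 2, 0, 3)

v_5(a) = 1 ≥ 1, so the series converges in ℤ_5 to 1/(1 − a) = 1/(1 − 35) = -1/34. Expand this rational in ℤ_5: compute digits iteratively via d_i = x_i mod 5, x_{i+1} = (x_i − d_i)/5. The first 4 digits are (1, 2, 0, 3).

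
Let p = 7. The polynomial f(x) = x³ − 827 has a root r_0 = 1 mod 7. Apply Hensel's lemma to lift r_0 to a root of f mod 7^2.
r_1 = 15 (mod 49)

Hensel: r_{i+1} = r_i − f(r_i)/f′(r_i) mod 7^{i+2}, where f′(x) = 3x². Iterate:
  r_0 = 1 (mod 7)
  r_1 = 15 (mod 49)
Final: r = 15 with f(r) ≡ 0 mod 7^2.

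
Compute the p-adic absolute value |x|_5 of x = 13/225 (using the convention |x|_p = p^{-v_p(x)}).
|13/225|_5 = 25

Step 1 — compute v_5(x) by factoring powers of 5 out of the numerator and denominator: v_5(13/225) = -2. Step 2 — apply |x|_p = p^{-v_p(x)} = 5^{2} = 25.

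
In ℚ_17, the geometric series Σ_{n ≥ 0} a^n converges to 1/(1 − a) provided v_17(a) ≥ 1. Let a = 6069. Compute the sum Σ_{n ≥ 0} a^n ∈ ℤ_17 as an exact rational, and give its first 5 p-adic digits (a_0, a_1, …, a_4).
Σ a^n = 1/(1 − a) = -1/6068;  first 5 digits = (1, 0, 4, 1, 16)

v_17(a) = 2 ≥ 1, so the series converges in ℤ_17 to 1/(1 − a) = 1/(1 − 6069) = -1/6068. Expand this rational in ℤ_17: compute digits iteratively via d_i = x_i mod 17, x_{i+1} = (x_i − d_i)/17. The first 5 digits are (1, 0, 4, 1, 16).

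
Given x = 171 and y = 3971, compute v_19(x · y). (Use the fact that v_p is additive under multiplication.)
v_19(679041) = 3

v_p(x) = 1 (factor: 171 = 19^1 · 9); v_p(y) = 2 (factor: 3971 = 19^2 · 11). Additivity: v_p(xy) = v_p(x) + v_p(y) = 1 + 2 = 3. (Direct check: xy = 679041 = 19^3 · (99).)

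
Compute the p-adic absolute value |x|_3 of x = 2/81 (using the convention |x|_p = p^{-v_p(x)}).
|2/81|_3 = 81

Step 1 — compute v_3(x) by factoring powers of 3 out of the numerator and denominator: v_3(2/81) = -4. Step 2 — apply |x|_p = p^{-v_p(x)} = 3^{4} = 81.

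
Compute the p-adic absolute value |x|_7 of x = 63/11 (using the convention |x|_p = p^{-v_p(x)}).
|63/11|_7 = 1/7

Step 1 — compute v_7(x) by factoring powers of 7 out of the numerator and denominator: v_7(63/11) = 1. Step 2 — apply |x|_p = p^{-v_p(x)} = 7^{-1} = 1/7.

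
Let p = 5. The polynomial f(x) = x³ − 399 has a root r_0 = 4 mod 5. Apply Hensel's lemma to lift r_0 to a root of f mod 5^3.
r_2 = 49 (mod 125)

Hensel: r_{i+1} = r_i − f(r_i)/f′(r_i) mod 5^{i+2}, where f′(x) = 3x². Iterate:
  r_0 = 4 (mod 5)
  r_1 = 24 (mod 25)
  r_2 = 49 (mod 125)
Final: r = 49 with f(r) ≡ 0 mod 5^3.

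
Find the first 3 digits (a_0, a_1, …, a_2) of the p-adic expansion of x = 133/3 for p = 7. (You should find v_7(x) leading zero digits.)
(a_0, …, a_2) = (0, 4, 5)

v_7(133/3) = 1, so a_0 = ... = a_0 = 0. Factor out: x = 7^1 · u with u = 19/3 a unit in ℤ_7. Expand u iteratively via a_{v+i} = u_i mod 7, u_{i+1} = (u_i − a_{v+i})/7:
  u_0 = 19/3;  a_1 = 4;  u_1 = (u_0 − 4)/7 = 1/3
  u_1 = 1/3;  a_2 = 5;  u_2 = (u_1 − 5)/7 = -2/3
Digits: (0, 4, 5).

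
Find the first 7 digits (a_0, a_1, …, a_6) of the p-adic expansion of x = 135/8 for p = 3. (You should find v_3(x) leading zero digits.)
(a_0, …, a_6) = (0, 0, 0, 1, 1, 0, 1)

v_3(135/8) = 3, so a_0 = ... = a_2 = 0. Factor out: x = 3^3 · u with u = 5/8 a unit in ℤ_3. Expand u iteratively via a_{v+i} = u_i mod 3, u_{i+1} = (u_i − a_{v+i})/3:
  u_0 = 5/8;  a_3 = 1;  u_1 = (u_0 − 1)/3 = -1/8
  u_1 = -1/8;  a_4 = 1;  u_2 = (u_1 − 1)/3 = -3/8
  u_2 = -3/8;  a_5 = 0;  u_3 = (u_2 − 0)/3 = -1/8
  u_3 = -1/8;  a_6 = 1;  u_4 = (u_3 − 1)/3 = -3/8
Digits: (0, 0, 0, 1, 1, 0, 1).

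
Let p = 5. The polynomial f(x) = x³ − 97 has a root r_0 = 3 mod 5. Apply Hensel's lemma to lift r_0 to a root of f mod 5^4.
r_3 = 338 (mod 625)

Hensel: r_{i+1} = r_i − f(r_i)/f′(r_i) mod 5^{i+2}, where f′(x) = 3x². Iterate:
  r_0 = 3 (mod 5)
  r_1 = 13 (mod 25)
  r_2 = 88 (mod 125)
  r_3 = 338 (mod 625)
Final: r = 338 with f(r) ≡ 0 mod 5^4.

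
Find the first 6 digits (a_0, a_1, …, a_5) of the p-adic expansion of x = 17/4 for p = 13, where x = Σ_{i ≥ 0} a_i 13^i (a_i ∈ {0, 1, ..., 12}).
(a_0, …, a_5) = (1, 10, 9, 9, 9, 9)

v_13(17/4) = 0 (numerator and denominator both coprime to 13), so x ∈ ℤ_13^×. Compute digits iteratively via a_i = x_i mod 13, x_{i+1} = (x_i − a_i)/13, with x_0 = x:
  x_0 = 17/4;  a_0 = 1;  x_1 = (x_0 − 1)/13 = 1/4
  x_1 = 1/4;  a_1 = 10;  x_2 = (x_1 − 10)/13 = -3/4
  x_2 = -3/4;  a_2 = 9;  x_3 = (x_2 − 9)/13 = -3/4
  x_3 = -3/4;  a_3 = 9;  x_4 = (x_3 − 9)/13 = -3/4
  x_4 = -3/4;  a_4 = 9;  x_5 = (x_4 − 9)/13 = -3/4
  x_5 = -3/4;  a_5 = 9;  x_6 = (x_5 − 9)/13 = -3/4
Digits: (1, 10, 9, 9, 9, 9).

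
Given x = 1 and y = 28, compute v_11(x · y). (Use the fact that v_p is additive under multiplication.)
v_11(28) = 0

v_p(x) = 0 (factor: 1 = 11^0 · 1); v_p(y) = 0 (factor: 28 = 11^0 · 28). Additivity: v_p(xy) = v_p(x) + v_p(y) = 0 + 0 = 0. (Direct check: xy = 28 = 11^0 · (28).)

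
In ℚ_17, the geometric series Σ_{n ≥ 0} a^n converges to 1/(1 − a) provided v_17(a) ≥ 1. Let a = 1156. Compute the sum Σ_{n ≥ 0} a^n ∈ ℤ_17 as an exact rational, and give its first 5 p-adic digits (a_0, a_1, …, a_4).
Σ a^n = 1/(1 − a) = -1/1155;  first 5 digits = (1, 0, 4, 0, 16)

v_17(a) = 2 ≥ 1, so the series converges in ℤ_17 to 1/(1 − a) = 1/(1 − 1156) = -1/1155. Expand this rational in ℤ_17: compute digits iteratively via d_i = x_i mod 17, x_{i+1} = (x_i − d_i)/17. The first 5 digits are (1, 0, 4, 0, 16).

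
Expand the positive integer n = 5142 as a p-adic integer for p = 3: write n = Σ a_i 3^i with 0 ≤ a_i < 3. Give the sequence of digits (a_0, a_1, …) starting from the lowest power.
(a_0, a_1, …) = (0, 1, 1, 1, 0, 0, 1, 2)

Repeated division by 3 gives the digits low-to-high: 5142 = 1·3^1 + 1·3^2 + 1·3^3 + 1·3^6 + 2·3^7. Digit sequence: (0, 1, 1, 1, 0, 0, 1, 2).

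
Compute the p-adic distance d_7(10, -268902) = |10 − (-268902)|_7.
d_7(10, -268902) = 1/16807

Step 1 — x − y = 10 − (-268902) = 268912. Step 2 — v_7(268912) = 5 (factor: 268912 = (7^5 · 16); the sign does not affect v_p). Step 3 — |x − y|_7 = 7^{-5} = 1/16807.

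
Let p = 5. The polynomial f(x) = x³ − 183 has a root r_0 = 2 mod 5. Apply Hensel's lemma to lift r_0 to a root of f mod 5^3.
r_2 = 27 (mod 125)

Hensel: r_{i+1} = r_i − f(r_i)/f′(r_i) mod 5^{i+2}, where f′(x) = 3x². Iterate:
  r_0 = 2 (mod 5)
  r_1 = 2 (mod 25)
  r_2 = 27 (mod 125)
Final: r = 27 with f(r) ≡ 0 mod 5^3.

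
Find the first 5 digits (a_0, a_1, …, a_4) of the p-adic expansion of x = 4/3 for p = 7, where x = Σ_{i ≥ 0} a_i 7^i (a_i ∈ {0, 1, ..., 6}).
(a_0, …, a_4) = (6, 4, 4, 4, 4)

v_7(4/3) = 0 (numerator and denominator both coprime to 7), so x ∈ ℤ_7^×. Compute digits iteratively via a_i = x_i mod 7, x_{i+1} = (x_i − a_i)/7, with x_0 = x:
  x_0 = 4/3;  a_0 = 6;  x_1 = (x_0 − 6)/7 = -2/3
  x_1 = -2/3;  a_1 = 4;  x_2 = (x_1 − 4)/7 = -2/3
  x_2 = -2/3;  a_2 = 4;  x_3 = (x_2 − 4)/7 = -2/3
  x_3 = -2/3;  a_3 = 4;  x_4 = (x_3 − 4)/7 = -2/3
  x_4 = -2/3;  a_4 = 4;  x_5 = (x_4 − 4)/7 = -2/3
Digits: (6, 4, 4, 4, 4).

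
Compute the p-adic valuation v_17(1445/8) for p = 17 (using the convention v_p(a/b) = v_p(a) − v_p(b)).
v_17(1445/8) = 2

Factor powers of 17 from the numerator and denominator of the reduced fraction: 1445 = 17^2 · 5 and 8 = 17^0 · 8. Apply v_p(a/b) = v_p(a) − v_p(b): v_17(1445/8) = 2 − 0 = 2.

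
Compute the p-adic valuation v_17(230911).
v_17(230911) = 3

v_17(n) is the largest exponent k such that 17^k divides n. Factor out: 230911 = 17^3 · 47. (Sign doesn't affect v_p.) So v_17(230911) = 3.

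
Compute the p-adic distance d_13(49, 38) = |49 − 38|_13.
d_13(49, 38) = 1

Step 1 — x − y = 49 − 38 = 11. Step 2 — v_13(11) = 0 (factor: 11 = (13^0 · 11); the sign does not affect v_p). Step 3 — |x − y|_13 = 13^{0} = 1.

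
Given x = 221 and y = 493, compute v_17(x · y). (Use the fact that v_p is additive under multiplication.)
v_17(108953) = 2

v_p(x) = 1 (factor: 221 = 17^1 · 13); v_p(y) = 1 (factor: 493 = 17^1 · 29). Additivity: v_p(xy) = v_p(x) + v_p(y) = 1 + 1 = 2. (Direct check: xy = 108953 = 17^2 · (377).)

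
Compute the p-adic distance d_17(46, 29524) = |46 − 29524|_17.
d_17(46, 29524) = 1/4913

Step 1 — x − y = 46 − 29524 = -29478. Step 2 — v_17(-29478) = 3 (factor: -29478 = −(17^3 · 6); the sign does not affect v_p). Step 3 — |x − y|_17 = 17^{-3} = 1/4913.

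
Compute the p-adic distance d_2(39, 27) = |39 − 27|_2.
d_2(39, 27) = 1/4

Step 1 — x − y = 39 − 27 = 12. Step 2 — v_2(12) = 2 (factor: 12 = (2^2 · 3); the sign does not affect v_p). Step 3 — |x − y|_2 = 2^{-2} = 1/4.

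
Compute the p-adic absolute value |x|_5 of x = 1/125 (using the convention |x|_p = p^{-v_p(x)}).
|1/125|_5 = 125

Step 1 — compute v_5(x) by factoring powers of 5 out of the numerator and denominator: v_5(1/125) = -3. Step 2 — apply |x|_p = p^{-v_p(x)} = 5^{3} = 125.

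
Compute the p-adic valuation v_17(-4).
v_17(-4) = 0

v_17(n) is the largest exponent k such that 17^k divides n. Factor out: -4 = -17^0 · 4. (Sign doesn't affect v_p.) So v_17(-4) = 0.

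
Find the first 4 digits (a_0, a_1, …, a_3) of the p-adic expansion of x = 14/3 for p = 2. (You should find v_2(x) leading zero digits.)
(a_0, …, a_3) = (0, 1, 0, 1)

v_2(14/3) = 1, so a_0 = ... = a_0 = 0. Factor out: x = 2^1 · u with u = 7/3 a unit in ℤ_2. Expand u iteratively via a_{v+i} = u_i mod 2, u_{i+1} = (u_i − a_{v+i})/2:
  u_0 = 7/3;  a_1 = 1;  u_1 = (u_0 − 1)/2 = 2/3
  u_1 = 2/3;  a_2 = 0;  u_2 = (u_1 − 0)/2 = 1/3
  u_2 = 1/3;  a_3 = 1;  u_3 = (u_2 − 1)/2 = -1/3
Digits: (0, 1, 0, 1).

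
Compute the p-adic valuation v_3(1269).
v_3(1269) = 3

v_3(n) is the largest exponent k such that 3^k divides n. Factor out: 1269 = 3^3 · 47. (Sign doesn't affect v_p.) So v_3(1269) = 3.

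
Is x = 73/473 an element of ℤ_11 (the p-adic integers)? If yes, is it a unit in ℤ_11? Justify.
x ∉ ℤ_11 (v_11(x) = -1 < 0)

ℤ_11 = {x ∈ ℚ_11 : v_11(x) ≥ 0} and ℤ_11^× = {x ∈ ℤ_11 : v_11(x) = 0}. Here v_11(73/473) = v_11(num) − v_11(den) = -1; compare against these criteria.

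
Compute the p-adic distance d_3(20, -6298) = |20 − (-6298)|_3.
d_3(20, -6298) = 1/243

Step 1 — x − y = 20 − (-6298) = 6318. Step 2 — v_3(6318) = 5 (factor: 6318 = (3^5 · 26); the sign does not affect v_p). Step 3 — |x − y|_3 = 3^{-5} = 1/243.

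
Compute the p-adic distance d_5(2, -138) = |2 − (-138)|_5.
d_5(2, -138) = 1/5

Step 1 — x − y = 2 − (-138) = 140. Step 2 — v_5(140) = 1 (factor: 140 = (5^1 · 28); the sign does not affect v_p). Step 3 — |x − y|_5 = 5^{-1} = 1/5.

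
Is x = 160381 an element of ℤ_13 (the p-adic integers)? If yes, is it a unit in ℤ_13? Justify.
x ∈ ℤ_13 but not a unit; v_13(x) = 3 > 0

ℤ_13 = {x ∈ ℚ_13 : v_13(x) ≥ 0} and ℤ_13^× = {x ∈ ℤ_13 : v_13(x) = 0}. Here v_13(160381) = v_13(num) − v_13(den) = 3; compare against these criteria.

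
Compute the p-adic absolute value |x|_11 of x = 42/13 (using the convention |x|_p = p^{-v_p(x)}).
|42/13|_11 = 1

Step 1 — compute v_11(x) by factoring powers of 11 out of the numerator and denominator: v_11(42/13) = 0. Step 2 — apply |x|_p = p^{-v_p(x)} = 11^{0} = 1.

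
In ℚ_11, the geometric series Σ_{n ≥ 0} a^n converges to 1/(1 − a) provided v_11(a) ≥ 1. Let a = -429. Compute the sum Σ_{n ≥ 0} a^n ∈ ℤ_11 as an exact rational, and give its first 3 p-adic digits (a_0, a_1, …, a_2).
Σ a^n = 1/(1 − a) = 1/430;  first 3 digits = (1, 5, 10)

v_11(a) = 1 ≥ 1, so the series converges in ℤ_11 to 1/(1 − a) = 1/(1 − (-429)) = 1/430. Expand this rational in ℤ_11: compute digits iteratively via d_i = x_i mod 11, x_{i+1} = (x_i − d_i)/11. The first 3 digits are (1, 5, 10).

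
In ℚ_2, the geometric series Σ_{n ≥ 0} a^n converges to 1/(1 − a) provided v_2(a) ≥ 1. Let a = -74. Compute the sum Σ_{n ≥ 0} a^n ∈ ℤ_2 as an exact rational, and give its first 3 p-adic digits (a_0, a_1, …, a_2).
Σ a^n = 1/(1 − a) = 1/75;  first 3 digits = (1, 1, 0)

v_2(a) = 1 ≥ 1, so the series converges in ℤ_2 to 1/(1 − a) = 1/(1 − (-74)) = 1/75. Expand this rational in ℤ_2: compute digits iteratively via d_i = x_i mod 2, x_{i+1} = (x_i − d_i)/2. The first 3 digits are (1, 1, 0).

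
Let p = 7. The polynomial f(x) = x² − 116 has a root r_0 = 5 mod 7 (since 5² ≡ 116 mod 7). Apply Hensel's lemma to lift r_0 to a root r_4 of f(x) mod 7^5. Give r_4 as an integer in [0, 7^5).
r_4 = 11828 (mod 16807)

Hensel's recurrence: r_{i+1} = r_i − f(r_i)·(f′(r_i))^{-1} mod 7^{i+2}, with f′(x) = 2x. Iterate:
  r_0 = 5 (mod 7)
  r_1 = 19 (mod 49)
  r_2 = 166 (mod 343)
  r_3 = 2224 (mod 2401)
  r_4 = 11828 (mod 16807)
Final: r_4 = 11828, and one checks f(r_4) ≡ 0 mod 7^5.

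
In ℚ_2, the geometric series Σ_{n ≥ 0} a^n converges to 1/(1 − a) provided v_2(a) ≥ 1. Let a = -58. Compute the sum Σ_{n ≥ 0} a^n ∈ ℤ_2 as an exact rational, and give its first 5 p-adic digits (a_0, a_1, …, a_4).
Σ a^n = 1/(1 − a) = 1/59;  first 5 digits = (1, 1, 0, 0, 1)

v_2(a) = 1 ≥ 1, so the series converges in ℤ_2 to 1/(1 − a) = 1/(1 − (-58)) = 1/59. Expand this rational in ℤ_2: compute digits iteratively via d_i = x_i mod 2, x_{i+1} = (x_i − d_i)/2. The first 5 digits are (1, 1, 0, 0, 1).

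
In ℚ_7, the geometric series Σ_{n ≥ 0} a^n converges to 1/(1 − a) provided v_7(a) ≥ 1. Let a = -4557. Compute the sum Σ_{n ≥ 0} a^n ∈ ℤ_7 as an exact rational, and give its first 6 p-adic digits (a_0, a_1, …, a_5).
Σ a^n = 1/(1 − a) = 1/4558;  first 6 digits = (1, 0, 5, 0, 2, 3)

v_7(a) = 2 ≥ 1, so the series converges in ℤ_7 to 1/(1 − a) = 1/(1 − (-4557)) = 1/4558. Expand this rational in ℤ_7: compute digits iteratively via d_i = x_i mod 7, x_{i+1} = (x_i − d_i)/7. The first 6 digits are (1, 0, 5, 0, 2, 3).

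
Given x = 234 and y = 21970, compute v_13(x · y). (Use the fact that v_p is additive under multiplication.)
v_13(5140980) = 4

v_p(x) = 1 (factor: 234 = 13^1 · 18); v_p(y) = 3 (factor: 21970 = 13^3 · 10). Additivity: v_p(xy) = v_p(x) + v_p(y) = 1 + 3 = 4. (Direct check: xy = 5140980 = 13^4 · (180).)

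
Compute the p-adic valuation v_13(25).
v_13(25) = 0

v_13(n) is the largest exponent k such that 13^k divides n. Factor out: 25 = 13^0 · 25. (Sign doesn't affect v_p.) So v_13(25) = 0.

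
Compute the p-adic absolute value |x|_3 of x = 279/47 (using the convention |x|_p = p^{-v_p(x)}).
|279/47|_3 = 1/9

Step 1 — compute v_3(x) by factoring powers of 3 out of the numerator and denominator: v_3(279/47) = 2. Step 2 — apply |x|_p = p^{-v_p(x)} = 3^{-2} = 1/9.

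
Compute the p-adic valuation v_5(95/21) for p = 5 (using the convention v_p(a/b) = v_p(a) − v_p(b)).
v_5(95/21) = 1

Factor powers of 5 from the numerator and denominator of the reduced fraction: 95 = 5^1 · 19 and 21 = 5^0 · 21. Apply v_p(a/b) = v_p(a) − v_p(b): v_5(95/21) = 1 − 0 = 1.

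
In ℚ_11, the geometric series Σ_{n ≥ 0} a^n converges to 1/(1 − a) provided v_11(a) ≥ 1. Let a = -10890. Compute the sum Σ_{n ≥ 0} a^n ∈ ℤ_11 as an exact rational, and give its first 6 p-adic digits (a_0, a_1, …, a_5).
Σ a^n = 1/(1 − a) = 1/10891;  first 6 digits = (1, 0, 9, 2, 3, 10)

v_11(a) = 2 ≥ 1, so the series converges in ℤ_11 to 1/(1 − a) = 1/(1 − (-10890)) = 1/10891. Expand this rational in ℤ_11: compute digits iteratively via d_i = x_i mod 11, x_{i+1} = (x_i − d_i)/11. The first 6 digits are (1, 0, 9, 2, 3, 10).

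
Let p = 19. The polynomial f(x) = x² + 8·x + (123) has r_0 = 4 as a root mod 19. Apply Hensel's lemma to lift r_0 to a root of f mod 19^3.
r_2 = 1505 (mod 6859)

Hensel: r_{i+1} = r_i − f(r_i)·(f′(r_i))^{-1} mod 19^{i+2}, f′(x) = 2x + 8. Iterate:
  r_0 = 4 (mod 19)
  r_1 = 61 (mod 361)
  r_2 = 1505 (mod 6859)
Final: r = 1505 satisfies f(r) ≡ 0 mod 19^3.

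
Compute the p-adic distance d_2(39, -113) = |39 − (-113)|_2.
d_2(39, -113) = 1/8

Step 1 — x − y = 39 − (-113) = 152. Step 2 — v_2(152) = 3 (factor: 152 = (2^3 · 19); the sign does not affect v_p). Step 3 — |x − y|_2 = 2^{-3} = 1/8.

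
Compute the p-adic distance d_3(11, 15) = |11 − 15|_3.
d_3(11, 15) = 1

Step 1 — x − y = 11 − 15 = -4. Step 2 — v_3(-4) = 0 (factor: -4 = −(3^0 · 4); the sign does not affect v_p). Step 3 — |x − y|_3 = 3^{0} = 1.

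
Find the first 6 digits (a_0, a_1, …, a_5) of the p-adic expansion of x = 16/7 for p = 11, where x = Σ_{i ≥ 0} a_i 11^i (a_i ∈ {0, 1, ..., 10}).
(a_0, …, a_5) = (7, 9, 7, 4, 9, 7)

v_11(16/7) = 0 (numerator and denominator both coprime to 11), so x ∈ ℤ_11^×. Compute digits iteratively via a_i = x_i mod 11, x_{i+1} = (x_i − a_i)/11, with x_0 = x:
  x_0 = 16/7;  a_0 = 7;  x_1 = (x_0 − 7)/11 = -3/7
  x_1 = -3/7;  a_1 = 9;  x_2 = (x_1 − 9)/11 = -6/7
  x_2 = -6/7;  a_2 = 7;  x_3 = (x_2 − 7)/11 = -5/7
  x_3 = -5/7;  a_3 = 4;  x_4 = (x_3 − 4)/11 = -3/7
  x_4 = -3/7;  a_4 = 9;  x_5 = (x_4 − 9)/11 = -6/7
  x_5 = -6/7;  a_5 = 7;  x_6 = (x_5 − 7)/11 = -5/7
Digits: (7, 9, 7, 4, 9, 7).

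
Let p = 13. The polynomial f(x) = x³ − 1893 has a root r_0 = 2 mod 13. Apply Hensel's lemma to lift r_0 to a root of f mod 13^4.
r_3 = 28199 (mod 28561)

Hensel: r_{i+1} = r_i − f(r_i)/f′(r_i) mod 13^{i+2}, where f′(x) = 3x². Iterate:
  r_0 = 2 (mod 13)
  r_1 = 145 (mod 169)
  r_2 = 1835 (mod 2197)
  r_3 = 28199 (mod 28561)
Final: r = 28199 with f(r) ≡ 0 mod 13^4.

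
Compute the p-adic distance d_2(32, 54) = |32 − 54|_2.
d_2(32, 54) = 1/2

Step 1 — x − y = 32 − 54 = -22. Step 2 — v_2(-22) = 1 (factor: -22 = −(2^1 · 11); the sign does not affect v_p). Step 3 — |x − y|_2 = 2^{-1} = 1/2.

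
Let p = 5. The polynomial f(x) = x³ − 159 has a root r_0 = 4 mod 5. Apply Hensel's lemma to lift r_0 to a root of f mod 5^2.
r_1 = 19 (mod 25)

Hensel: r_{i+1} = r_i − f(r_i)/f′(r_i) mod 5^{i+2}, where f′(x) = 3x². Iterate:
  r_0 = 4 (mod 5)
  r_1 = 19 (mod 25)
Final: r = 19 with f(r) ≡ 0 mod 5^2.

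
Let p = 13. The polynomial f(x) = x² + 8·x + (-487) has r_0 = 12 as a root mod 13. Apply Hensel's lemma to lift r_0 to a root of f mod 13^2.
r_1 = 25 (mod 169)

Hensel: r_{i+1} = r_i − f(r_i)·(f′(r_i))^{-1} mod 13^{i+2}, f′(x) = 2x + 8. Iterate:
  r_0 = 12 (mod 13)
  r_1 = 25 (mod 169)
Final: r = 25 satisfies f(r) ≡ 0 mod 13^2.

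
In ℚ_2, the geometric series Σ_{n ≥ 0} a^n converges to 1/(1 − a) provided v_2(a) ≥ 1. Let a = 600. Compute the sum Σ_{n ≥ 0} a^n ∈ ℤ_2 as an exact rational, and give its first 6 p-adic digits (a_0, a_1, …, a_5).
Σ a^n = 1/(1 − a) = -1/599;  first 6 digits = (1, 0, 0, 1, 1, 0)

v_2(a) = 3 ≥ 1, so the series converges in ℤ_2 to 1/(1 − a) = 1/(1 − 600) = -1/599. Expand this rational in ℤ_2: compute digits iteratively via d_i = x_i mod 2, x_{i+1} = (x_i − d_i)/2. The first 6 digits are (1, 0, 0, 1, 1, 0).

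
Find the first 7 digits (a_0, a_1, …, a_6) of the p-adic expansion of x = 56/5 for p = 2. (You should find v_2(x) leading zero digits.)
(a_0, …, a_6) = (0, 0, 0, 1, 1, 0, 1)

v_2(56/5) = 3, so a_0 = ... = a_2 = 0. Factor out: x = 2^3 · u with u = 7/5 a unit in ℤ_2. Expand u iteratively via a_{v+i} = u_i mod 2, u_{i+1} = (u_i − a_{v+i})/2:
  u_0 = 7/5;  a_3 = 1;  u_1 = (u_0 − 1)/2 = 1/5
  u_1 = 1/5;  a_4 = 1;  u_2 = (u_1 − 1)/2 = -2/5
  u_2 = -2/5;  a_5 = 0;  u_3 = (u_2 − 0)/2 = -1/5
  u_3 = -1/5;  a_6 = 1;  u_4 = (u_3 − 1)/2 = -3/5
Digits: (0, 0, 0, 1, 1, 0, 1).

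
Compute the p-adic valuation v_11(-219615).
v_11(-219615) = 4

v_11(n) is the largest exponent k such that 11^k divides n. Factor out: -219615 = -11^4 · 15. (Sign doesn't affect v_p.) So v_11(-219615) = 4.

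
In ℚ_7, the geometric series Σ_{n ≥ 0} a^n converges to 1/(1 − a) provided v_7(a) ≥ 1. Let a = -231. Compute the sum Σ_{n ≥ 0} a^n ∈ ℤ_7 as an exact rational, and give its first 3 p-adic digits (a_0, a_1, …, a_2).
Σ a^n = 1/(1 − a) = 1/232;  first 3 digits = (1, 2, 6)

v_7(a) = 1 ≥ 1, so the series converges in ℤ_7 to 1/(1 − a) = 1/(1 − (-231)) = 1/232. Expand this rational in ℤ_7: compute digits iteratively via d_i = x_i mod 7, x_{i+1} = (x_i − d_i)/7. The first 3 digits are (1, 2, 6).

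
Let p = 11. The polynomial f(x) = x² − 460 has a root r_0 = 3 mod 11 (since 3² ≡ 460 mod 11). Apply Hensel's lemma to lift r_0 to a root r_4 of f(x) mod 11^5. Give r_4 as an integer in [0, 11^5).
r_4 = 3567 (mod 161051)

Hensel's recurrence: r_{i+1} = r_i − f(r_i)·(f′(r_i))^{-1} mod 11^{i+2}, with f′(x) = 2x. Iterate:
  r_0 = 3 (mod 11)
  r_1 = 58 (mod 121)
  r_2 = 905 (mod 1331)
  r_3 = 3567 (mod 14641)
  r_4 = 3567 (mod 161051)
Final: r_4 = 3567, and one checks f(r_4) ≡ 0 mod 11^5.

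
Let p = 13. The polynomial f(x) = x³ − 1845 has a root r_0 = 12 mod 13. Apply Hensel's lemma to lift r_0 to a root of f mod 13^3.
r_2 = 389 (mod 2197)

Hensel: r_{i+1} = r_i − f(r_i)/f′(r_i) mod 13^{i+2}, where f′(x) = 3x². Iterate:
  r_0 = 12 (mod 13)
  r_1 = 51 (mod 169)
  r_2 = 389 (mod 2197)
Final: r = 389 with f(r) ≡ 0 mod 13^3.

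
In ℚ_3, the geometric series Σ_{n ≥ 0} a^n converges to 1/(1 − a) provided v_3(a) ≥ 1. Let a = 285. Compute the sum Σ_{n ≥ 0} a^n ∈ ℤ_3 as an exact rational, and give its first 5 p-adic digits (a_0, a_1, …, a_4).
Σ a^n = 1/(1 − a) = -1/284;  first 5 digits = (1, 2, 2, 2, 1)

v_3(a) = 1 ≥ 1, so the series converges in ℤ_3 to 1/(1 − a) = 1/(1 − 285) = -1/284. Expand this rational in ℤ_3: compute digits iteratively via d_i = x_i mod 3, x_{i+1} = (x_i − d_i)/3. The first 5 digits are (1, 2, 2, 2, 1).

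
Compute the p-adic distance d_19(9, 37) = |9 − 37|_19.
d_19(9, 37) = 1

Step 1 — x − y = 9 − 37 = -28. Step 2 — v_19(-28) = 0 (factor: -28 = −(19^0 · 28); the sign does not affect v_p). Step 3 — |x − y|_19 = 19^{0} = 1.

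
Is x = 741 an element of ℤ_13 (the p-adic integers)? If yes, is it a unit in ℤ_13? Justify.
x ∈ ℤ_13 but not a unit; v_13(x) = 1 > 0

ℤ_13 = {x ∈ ℚ_13 : v_13(x) ≥ 0} and ℤ_13^× = {x ∈ ℤ_13 : v_13(x) = 0}. Here v_13(741) = v_13(num) − v_13(den) = 1; compare against these criteria.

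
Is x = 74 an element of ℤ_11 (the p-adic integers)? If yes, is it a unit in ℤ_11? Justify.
x ∈ ℤ_11^× (unit); v_11(x) = 0

ℤ_11 = {x ∈ ℚ_11 : v_11(x) ≥ 0} and ℤ_11^× = {x ∈ ℤ_11 : v_11(x) = 0}. Here v_11(74) = v_11(num) − v_11(den) = 0; compare against these criteria.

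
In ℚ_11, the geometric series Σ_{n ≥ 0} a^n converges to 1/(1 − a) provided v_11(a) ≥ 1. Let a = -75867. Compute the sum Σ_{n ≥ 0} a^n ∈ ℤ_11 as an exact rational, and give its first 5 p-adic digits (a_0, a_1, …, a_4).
Σ a^n = 1/(1 − a) = 1/75868;  first 5 digits = (1, 0, 0, 9, 5)

v_11(a) = 3 ≥ 1, so the series converges in ℤ_11 to 1/(1 − a) = 1/(1 − (-75867)) = 1/75868. Expand this rational in ℤ_11: compute digits iteratively via d_i = x_i mod 11, x_{i+1} = (x_i − d_i)/11. The first 5 digits are (1, 0, 0, 9, 5).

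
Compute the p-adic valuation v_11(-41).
v_11(-41) = 0

v_11(n) is the largest exponent k such that 11^k divides n. Factor out: -41 = -11^0 · 41. (Sign doesn't affect v_p.) So v_11(-41) = 0.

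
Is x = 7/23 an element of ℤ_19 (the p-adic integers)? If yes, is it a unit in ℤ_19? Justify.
x ∈ ℤ_19^× (unit); v_19(x) = 0

ℤ_19 = {x ∈ ℚ_19 : v_19(x) ≥ 0} and ℤ_19^× = {x ∈ ℤ_19 : v_19(x) = 0}. Here v_19(7/23) = v_19(num) − v_19(den) = 0; compare against these criteria.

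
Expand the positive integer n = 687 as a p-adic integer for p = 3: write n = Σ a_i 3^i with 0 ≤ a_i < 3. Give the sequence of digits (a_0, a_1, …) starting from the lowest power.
(a_0, a_1, …) = (0, 1, 1, 1, 2, 2)

Repeated division by 3 gives the digits low-to-high: 687 = 1·3^1 + 1·3^2 + 1·3^3 + 2·3^4 + 2·3^5. Digit sequence: (0, 1, 1, 1, 2, 2).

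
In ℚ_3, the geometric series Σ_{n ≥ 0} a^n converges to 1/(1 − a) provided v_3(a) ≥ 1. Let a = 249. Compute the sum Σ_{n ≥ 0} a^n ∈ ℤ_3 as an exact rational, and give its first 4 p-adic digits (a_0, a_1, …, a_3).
Σ a^n = 1/(1 − a) = -1/248;  first 4 digits = (1, 2, 1, 0)

v_3(a) = 1 ≥ 1, so the series converges in ℤ_3 to 1/(1 − a) = 1/(1 − 249) = -1/248. Expand this rational in ℤ_3: compute digits iteratively via d_i = x_i mod 3, x_{i+1} = (x_i − d_i)/3. The first 4 digits are (1, 2, 1, 0).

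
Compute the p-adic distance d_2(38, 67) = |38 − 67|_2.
d_2(38, 67) = 1

Step 1 — x − y = 38 − 67 = -29. Step 2 — v_2(-29) = 0 (factor: -29 = −(2^0 · 29); the sign does not affect v_p). Step 3 — |x − y|_2 = 2^{0} = 1.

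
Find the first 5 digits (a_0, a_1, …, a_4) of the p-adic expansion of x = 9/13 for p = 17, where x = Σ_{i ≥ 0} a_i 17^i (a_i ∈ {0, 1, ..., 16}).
(a_0, …, a_4) = (2, 13, 11, 15, 3)

v_17(9/13) = 0 (numerator and denominator both coprime to 17), so x ∈ ℤ_17^×. Compute digits iteratively via a_i = x_i mod 17, x_{i+1} = (x_i − a_i)/17, with x_0 = x:
  x_0 = 9/13;  a_0 = 2;  x_1 = (x_0 − 2)/17 = -1/13
  x_1 = -1/13;  a_1 = 13;  x_2 = (x_1 − 13)/17 = -10/13
  x_2 = -10/13;  a_2 = 11;  x_3 = (x_2 − 11)/17 = -9/13
  x_3 = -9/13;  a_3 = 15;  x_4 = (x_3 − 15)/17 = -12/13
  x_4 = -12/13;  a_4 = 3;  x_5 = (x_4 − 3)/17 = -3/13
Digits: (2, 13, 11, 15, 3).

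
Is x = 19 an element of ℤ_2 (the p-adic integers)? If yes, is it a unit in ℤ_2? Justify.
x ∈ ℤ_2^× (unit); v_2(x) = 0

ℤ_2 = {x ∈ ℚ_2 : v_2(x) ≥ 0} and ℤ_2^× = {x ∈ ℤ_2 : v_2(x) = 0}. Here v_2(19) = v_2(num) − v_2(den) = 0; compare against these criteria.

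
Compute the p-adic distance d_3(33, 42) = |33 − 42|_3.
d_3(33, 42) = 1/9

Step 1 — x − y = 33 − 42 = -9. Step 2 — v_3(-9) = 2 (factor: -9 = −(3^2 · 1); the sign does not affect v_p). Step 3 — |x − y|_3 = 3^{-2} = 1/9.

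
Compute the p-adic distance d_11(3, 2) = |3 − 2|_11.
d_11(3, 2) = 1

Step 1 — x − y = 3 − 2 = 1. Step 2 — v_11(1) = 0 (factor: 1 = (11^0 · 1); the sign does not affect v_p). Step 3 — |x − y|_11 = 11^{0} = 1.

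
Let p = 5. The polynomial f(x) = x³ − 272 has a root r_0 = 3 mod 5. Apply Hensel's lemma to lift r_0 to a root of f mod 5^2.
r_1 = 13 (mod 25)

Hensel: r_{i+1} = r_i − f(r_i)/f′(r_i) mod 5^{i+2}, where f′(x) = 3x². Iterate:
  r_0 = 3 (mod 5)
  r_1 = 13 (mod 25)
Final: r = 13 with f(r) ≡ 0 mod 5^2.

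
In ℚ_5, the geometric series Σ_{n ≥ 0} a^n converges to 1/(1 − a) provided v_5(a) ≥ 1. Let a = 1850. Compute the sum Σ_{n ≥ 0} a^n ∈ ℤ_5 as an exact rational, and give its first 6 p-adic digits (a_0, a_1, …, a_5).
Σ a^n = 1/(1 − a) = -1/1849;  first 6 digits = (1, 0, 4, 4, 3, 0)

v_5(a) = 2 ≥ 1, so the series converges in ℤ_5 to 1/(1 − a) = 1/(1 − 1850) = -1/1849. Expand this rational in ℤ_5: compute digits iteratively via d_i = x_i mod 5, x_{i+1} = (x_i − d_i)/5. The first 6 digits are (1, 0, 4, 4, 3, 0).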